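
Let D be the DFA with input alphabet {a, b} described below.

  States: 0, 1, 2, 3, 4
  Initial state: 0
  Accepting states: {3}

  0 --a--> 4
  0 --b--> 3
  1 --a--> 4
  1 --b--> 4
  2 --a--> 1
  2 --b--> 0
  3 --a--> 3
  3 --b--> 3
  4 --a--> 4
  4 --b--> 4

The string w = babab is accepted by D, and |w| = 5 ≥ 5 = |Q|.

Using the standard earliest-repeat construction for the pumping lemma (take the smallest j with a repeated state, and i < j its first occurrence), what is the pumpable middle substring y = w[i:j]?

a

Run of D on w = b a b a b:
  step 0: 0  (start)
  step 1: 3  (read b: 0→3)
  step 2: 3  (read a: 3→3)   ← first repeat (3 seen earlier)
  step 3: 3  (read b: 3→3)
  step 4: 3  (read a: 3→3)
  step 5: 3  (read b: 3→3)

So i = 1, j = 2, giving x = w[0:1] = b, y = w[1:2] = a, z = w[2:5] = bab.
Check: |xy| = 2 ≤ 5 and |y| = 1 ≥ 1. Reading y takes D from 3 back to 3, so every xyⁱz is accepted.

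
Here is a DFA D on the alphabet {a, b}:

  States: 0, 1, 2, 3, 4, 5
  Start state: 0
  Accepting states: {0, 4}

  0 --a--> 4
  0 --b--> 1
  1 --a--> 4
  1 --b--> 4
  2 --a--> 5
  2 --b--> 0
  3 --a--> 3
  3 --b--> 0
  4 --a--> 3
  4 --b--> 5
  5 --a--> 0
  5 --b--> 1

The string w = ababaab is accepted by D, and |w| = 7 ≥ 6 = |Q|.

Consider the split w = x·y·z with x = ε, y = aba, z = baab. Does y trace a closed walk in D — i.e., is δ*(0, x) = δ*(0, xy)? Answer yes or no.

State sequence: 0 -a-> 4 -b-> 5 -a-> 0

After x (step 0): 0. After xy (step 3): 0.
They match, so y = aba drives D around a cycle from 0 back to itself; pumping y any number of times keeps D in 0 before reading z, and xyⁱz ∈ L(D) for every i ≥ 0.

yes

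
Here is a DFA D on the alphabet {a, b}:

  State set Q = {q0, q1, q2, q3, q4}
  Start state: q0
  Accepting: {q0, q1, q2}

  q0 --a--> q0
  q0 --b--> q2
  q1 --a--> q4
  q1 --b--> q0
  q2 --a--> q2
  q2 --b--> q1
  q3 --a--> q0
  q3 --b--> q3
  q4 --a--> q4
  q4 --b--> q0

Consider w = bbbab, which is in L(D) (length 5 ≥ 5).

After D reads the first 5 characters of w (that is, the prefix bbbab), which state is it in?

Run of D on the first 5 characters of w = b b b a b:
  step 0: q0  (start)
  step 1: q2  (read b: q0→q2)
  step 2: q1  (read b: q2→q1)
  step 3: q0  (read b: q1→q0)
  step 4: q0  (read a: q0→q0)
  step 5: q2  (read b: q0→q2)

After reading 5 characters, D is in state q2.

q2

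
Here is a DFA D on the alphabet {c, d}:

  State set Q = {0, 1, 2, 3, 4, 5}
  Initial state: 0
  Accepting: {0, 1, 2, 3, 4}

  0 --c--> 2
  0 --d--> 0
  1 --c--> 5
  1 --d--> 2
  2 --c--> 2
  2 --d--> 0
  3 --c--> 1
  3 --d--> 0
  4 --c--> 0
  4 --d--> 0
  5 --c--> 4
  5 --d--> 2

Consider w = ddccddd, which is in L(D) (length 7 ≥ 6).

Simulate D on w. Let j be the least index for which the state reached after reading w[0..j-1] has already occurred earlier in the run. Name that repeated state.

State sequence: 0 -d-> 0 -d-> 0 -c-> 2 -c-> 2 -d-> 0 -d-> 0 -d-> 0
First repeat at step 1: 0 was already visited.

The earliest repeat is at step j = 1: D is in 0, which it already visited at step i = 0.
Since D has 6 states, any run of length ≥ 6 visits 6+1 states, so by pigeonhole some state repeats within the first 6 steps — that repeat gives the pumpable loop.

0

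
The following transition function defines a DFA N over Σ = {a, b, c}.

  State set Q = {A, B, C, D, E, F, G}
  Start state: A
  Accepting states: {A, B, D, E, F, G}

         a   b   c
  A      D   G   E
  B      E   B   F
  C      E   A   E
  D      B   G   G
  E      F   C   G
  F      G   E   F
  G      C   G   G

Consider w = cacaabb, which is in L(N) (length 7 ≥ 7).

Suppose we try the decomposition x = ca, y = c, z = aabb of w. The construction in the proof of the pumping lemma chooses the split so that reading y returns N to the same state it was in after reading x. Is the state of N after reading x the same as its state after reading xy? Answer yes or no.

Run of N on the first 3 characters of w = c a c:
  step 0: A  (start)
  step 1: E  (read c: A→E)
  step 2: F  (read a: E→F)
  step 3: F  (read c: F→F)

After x (step 2): F. After xy (step 3): F.
They match, so y = c drives N around a cycle from F back to itself; pumping y any number of times keeps N in F before reading z, and xyⁱz ∈ L(N) for every i ≥ 0.

yes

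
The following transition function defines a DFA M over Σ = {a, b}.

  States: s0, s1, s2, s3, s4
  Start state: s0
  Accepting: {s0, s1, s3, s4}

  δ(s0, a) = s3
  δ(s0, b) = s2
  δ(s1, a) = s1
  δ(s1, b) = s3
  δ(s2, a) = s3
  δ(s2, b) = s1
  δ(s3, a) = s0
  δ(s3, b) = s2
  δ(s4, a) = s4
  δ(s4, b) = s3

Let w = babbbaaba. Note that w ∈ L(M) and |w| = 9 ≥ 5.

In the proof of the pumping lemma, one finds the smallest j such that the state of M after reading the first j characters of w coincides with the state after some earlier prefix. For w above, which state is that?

s2

Run of M on w = b a b b b a a b a:
  step 0: s0  (start)
  step 1: s2  (read b: s0→s2)
  step 2: s3  (read a: s2→s3)
  step 3: s2  (read b: s3→s2)   ← first repeat (s2 seen earlier)
  step 4: s1  (read b: s2→s1)
  step 5: s3  (read b: s1→s3)
  step 6: s0  (read a: s3→s0)
  step 7: s3  (read a: s0→s3)
  step 8: s2  (read b: s3→s2)
  step 9: s3  (read a: s2→s3)

The earliest repeat is at step j = 3: M is in s2, which it already visited at step i = 1.
Pumping length from the standard proof: p = 5 (the number of states). The repeated state found above gives |xy| = j ≤ 5 and |y| = j − i ≥ 1.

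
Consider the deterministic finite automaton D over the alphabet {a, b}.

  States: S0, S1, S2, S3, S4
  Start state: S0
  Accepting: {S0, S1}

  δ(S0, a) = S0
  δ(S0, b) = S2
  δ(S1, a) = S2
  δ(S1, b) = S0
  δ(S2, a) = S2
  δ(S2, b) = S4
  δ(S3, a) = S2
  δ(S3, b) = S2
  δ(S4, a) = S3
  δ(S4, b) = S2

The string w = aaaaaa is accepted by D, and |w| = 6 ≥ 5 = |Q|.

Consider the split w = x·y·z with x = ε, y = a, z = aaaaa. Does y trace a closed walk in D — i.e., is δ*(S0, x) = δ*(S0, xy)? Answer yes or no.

yes

State sequence: S0 -a-> S0

After x (step 0): S0. After xy (step 1): S0.
They match, so y = a drives D around a cycle from S0 back to itself; pumping y any number of times keeps D in S0 before reading z, and xyⁱz ∈ L(D) for every i ≥ 0.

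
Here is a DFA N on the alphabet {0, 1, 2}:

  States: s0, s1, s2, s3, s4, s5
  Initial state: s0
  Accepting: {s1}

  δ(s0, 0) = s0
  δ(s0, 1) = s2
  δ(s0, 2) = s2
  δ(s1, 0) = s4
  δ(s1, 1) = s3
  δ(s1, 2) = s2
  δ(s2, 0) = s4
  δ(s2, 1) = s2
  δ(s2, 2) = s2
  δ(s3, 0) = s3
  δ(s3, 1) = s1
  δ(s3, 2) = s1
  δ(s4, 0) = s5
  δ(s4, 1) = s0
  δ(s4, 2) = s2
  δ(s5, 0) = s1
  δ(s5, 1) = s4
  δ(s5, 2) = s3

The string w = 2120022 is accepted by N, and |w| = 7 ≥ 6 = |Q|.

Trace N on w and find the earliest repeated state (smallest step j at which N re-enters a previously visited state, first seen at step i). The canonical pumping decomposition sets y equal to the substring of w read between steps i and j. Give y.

Run of N on w = 2 1 2 0 0 2 2:
  step 0: s0  (start)
  step 1: s2  (read 2: s0→s2)
  step 2: s2  (read 1: s2→s2)   ← first repeat (s2 seen earlier)
  step 3: s2  (read 2: s2→s2)
  step 4: s4  (read 0: s2→s4)
  step 5: s5  (read 0: s4→s5)
  step 6: s3  (read 2: s5→s3)
  step 7: s1  (read 2: s3→s1)

So i = 1, j = 2, giving x = w[0:1] = 2, y = w[1:2] = 1, z = w[2:7] = 20022.
Check: |xy| = 2 ≤ 6 and |y| = 1 ≥ 1. Reading y takes N from s2 back to s2, so every xyⁱz is accepted.

1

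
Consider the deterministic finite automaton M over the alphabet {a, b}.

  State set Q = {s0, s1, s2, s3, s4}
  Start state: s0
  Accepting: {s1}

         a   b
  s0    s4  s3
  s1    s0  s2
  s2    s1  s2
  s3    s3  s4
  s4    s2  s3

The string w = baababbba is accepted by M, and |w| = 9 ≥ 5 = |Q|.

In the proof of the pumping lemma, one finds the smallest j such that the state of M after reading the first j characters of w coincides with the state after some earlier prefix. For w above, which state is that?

s3

Run of M on w = b a a b a b b b a:
  step 0: s0  (start)
  step 1: s3  (read b: s0→s3)
  step 2: s3  (read a: s3→s3)   ← first repeat (s3 seen earlier)
  step 3: s3  (read a: s3→s3)
  step 4: s4  (read b: s3→s4)
  step 5: s2  (read a: s4→s2)
  step 6: s2  (read b: s2→s2)
  step 7: s2  (read b: s2→s2)
  step 8: s2  (read b: s2→s2)
  step 9: s1  (read a: s2→s1)

The earliest repeat is at step j = 2: M is in s3, which it already visited at step i = 1.
Since M has 5 states, any run of length ≥ 5 visits 5+1 states, so by pigeonhole some state repeats within the first 5 steps — that repeat gives the pumpable loop.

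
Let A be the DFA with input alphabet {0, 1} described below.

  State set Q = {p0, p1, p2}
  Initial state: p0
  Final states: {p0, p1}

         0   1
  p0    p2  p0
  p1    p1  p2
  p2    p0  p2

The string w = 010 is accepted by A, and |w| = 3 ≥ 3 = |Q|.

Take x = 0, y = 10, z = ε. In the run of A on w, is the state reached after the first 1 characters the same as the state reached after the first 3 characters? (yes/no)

no

Run of A on the first 3 characters of w = 0 1 0:
  step 0: p0  (start)
  step 1: p2  (read 0: p0→p2)
  step 2: p2  (read 1: p2→p2)
  step 3: p0  (read 0: p2→p0)

After x (step 1): p2. After xy (step 3): p0.
They differ (p2 ≠ p0), so y is not a cycle from the state after x; this split is not the one the pumping-lemma construction produces, and pumping y need not keep the string in L(A).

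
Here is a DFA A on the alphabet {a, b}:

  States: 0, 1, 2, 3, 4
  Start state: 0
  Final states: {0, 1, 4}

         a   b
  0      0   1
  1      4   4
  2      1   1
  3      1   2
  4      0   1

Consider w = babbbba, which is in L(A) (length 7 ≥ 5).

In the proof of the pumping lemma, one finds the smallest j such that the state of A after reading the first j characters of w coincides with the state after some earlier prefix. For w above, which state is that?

State sequence: 0 -b-> 1 -a-> 4 -b-> 1 -b-> 4 -b-> 1 -b-> 4 -a-> 0
First repeat at step 3: 1 was already visited.

The earliest repeat is at step j = 3: A is in 1, which it already visited at step i = 1.
With |Q| = 5, pigeonhole forces a state repeat no later than step 5; the substring read between the first and second visits to that state can be pumped.

1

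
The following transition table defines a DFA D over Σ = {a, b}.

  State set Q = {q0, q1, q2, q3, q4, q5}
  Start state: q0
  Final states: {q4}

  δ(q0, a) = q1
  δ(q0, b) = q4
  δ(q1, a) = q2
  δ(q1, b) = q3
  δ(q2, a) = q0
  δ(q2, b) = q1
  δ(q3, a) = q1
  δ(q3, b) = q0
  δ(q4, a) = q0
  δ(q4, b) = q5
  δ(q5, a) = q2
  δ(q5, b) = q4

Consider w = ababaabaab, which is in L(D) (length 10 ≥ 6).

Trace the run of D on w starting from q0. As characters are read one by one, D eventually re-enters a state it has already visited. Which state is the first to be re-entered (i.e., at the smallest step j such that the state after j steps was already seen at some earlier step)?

Run of D on w = a b a b a a b a a b:
  step 0: q0  (start)
  step 1: q1  (read a: q0→q1)
  step 2: q3  (read b: q1→q3)
  step 3: q1  (read a: q3→q1)   ← first repeat (q1 seen earlier)
  step 4: q3  (read b: q1→q3)
  step 5: q1  (read a: q3→q1)
  step 6: q2  (read a: q1→q2)
  step 7: q1  (read b: q2→q1)
  step 8: q2  (read a: q1→q2)
  step 9: q0  (read a: q2→q0)
  step 10: q4  (read b: q0→q4)

The earliest repeat is at step j = 3: D is in q1, which it already visited at step i = 1.

q1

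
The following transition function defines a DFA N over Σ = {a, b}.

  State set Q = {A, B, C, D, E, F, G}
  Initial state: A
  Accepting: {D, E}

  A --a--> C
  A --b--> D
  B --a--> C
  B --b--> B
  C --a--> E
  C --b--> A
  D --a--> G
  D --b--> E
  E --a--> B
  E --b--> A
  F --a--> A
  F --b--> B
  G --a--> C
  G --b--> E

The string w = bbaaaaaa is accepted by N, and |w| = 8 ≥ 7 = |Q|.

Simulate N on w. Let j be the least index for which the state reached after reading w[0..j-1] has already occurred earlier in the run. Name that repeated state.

E

Run of N on w = b b a a a a a a:
  step 0: A  (start)
  step 1: D  (read b: A→D)
  step 2: E  (read b: D→E)
  step 3: B  (read a: E→B)
  step 4: C  (read a: B→C)
  step 5: E  (read a: C→E)   ← first repeat (E seen earlier)
  step 6: B  (read a: E→B)
  step 7: C  (read a: B→C)
  step 8: E  (read a: C→E)

The earliest repeat is at step j = 5: N is in E, which it already visited at step i = 2.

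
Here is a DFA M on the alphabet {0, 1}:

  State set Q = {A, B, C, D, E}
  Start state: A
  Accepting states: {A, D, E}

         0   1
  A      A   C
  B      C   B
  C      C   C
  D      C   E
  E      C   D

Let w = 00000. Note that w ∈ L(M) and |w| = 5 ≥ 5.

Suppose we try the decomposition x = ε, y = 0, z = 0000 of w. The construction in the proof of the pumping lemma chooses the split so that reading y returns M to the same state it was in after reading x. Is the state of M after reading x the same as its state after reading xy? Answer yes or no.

yes

Run of M on the first 1 characters of w = 0:
  step 0: A  (start)
  step 1: A  (read 0: A→A)

After x (step 0): A. After xy (step 1): A.
They match, so y = 0 drives M around a cycle from A back to itself; pumping y any number of times keeps M in A before reading z, and xyⁱz ∈ L(M) for every i ≥ 0.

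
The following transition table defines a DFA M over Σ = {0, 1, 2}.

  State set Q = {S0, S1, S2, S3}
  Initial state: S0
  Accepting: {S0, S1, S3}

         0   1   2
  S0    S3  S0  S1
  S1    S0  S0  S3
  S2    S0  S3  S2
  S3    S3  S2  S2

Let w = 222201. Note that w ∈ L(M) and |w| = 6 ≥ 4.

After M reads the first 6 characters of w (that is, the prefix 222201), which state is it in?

Run of M on the first 6 characters of w = 2 2 2 2 0 1:
  step 0: S0  (start)
  step 1: S1  (read 2: S0→S1)
  step 2: S3  (read 2: S1→S3)
  step 3: S2  (read 2: S3→S2)
  step 4: S2  (read 2: S2→S2)
  step 5: S0  (read 0: S2→S0)
  step 6: S0  (read 1: S0→S0)

After reading 6 characters, M is in state S0.

S0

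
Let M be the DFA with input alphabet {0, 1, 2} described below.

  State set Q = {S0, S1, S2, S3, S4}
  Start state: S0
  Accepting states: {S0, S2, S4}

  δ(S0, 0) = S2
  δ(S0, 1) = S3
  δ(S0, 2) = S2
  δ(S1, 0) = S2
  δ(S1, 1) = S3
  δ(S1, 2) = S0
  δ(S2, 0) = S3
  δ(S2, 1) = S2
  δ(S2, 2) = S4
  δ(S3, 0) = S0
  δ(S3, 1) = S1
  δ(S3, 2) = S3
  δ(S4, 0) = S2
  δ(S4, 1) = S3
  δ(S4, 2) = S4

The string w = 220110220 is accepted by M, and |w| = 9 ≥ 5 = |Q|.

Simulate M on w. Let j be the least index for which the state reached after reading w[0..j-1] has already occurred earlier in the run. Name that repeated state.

Run of M on w = 2 2 0 1 1 0 2 2 0:
  step 0: S0  (start)
  step 1: S2  (read 2: S0→S2)
  step 2: S4  (read 2: S2→S4)
  step 3: S2  (read 0: S4→S2)   ← first repeat (S2 seen earlier)
  step 4: S2  (read 1: S2→S2)
  step 5: S2  (read 1: S2→S2)
  step 6: S3  (read 0: S2→S3)
  step 7: S3  (read 2: S3→S3)
  step 8: S3  (read 2: S3→S3)
  step 9: S0  (read 0: S3→S0)

The earliest repeat is at step j = 3: M is in S2, which it already visited at step i = 1.
With |Q| = 5, pigeonhole forces a state repeat no later than step 5; the substring read between the first and second visits to that state can be pumped.

S2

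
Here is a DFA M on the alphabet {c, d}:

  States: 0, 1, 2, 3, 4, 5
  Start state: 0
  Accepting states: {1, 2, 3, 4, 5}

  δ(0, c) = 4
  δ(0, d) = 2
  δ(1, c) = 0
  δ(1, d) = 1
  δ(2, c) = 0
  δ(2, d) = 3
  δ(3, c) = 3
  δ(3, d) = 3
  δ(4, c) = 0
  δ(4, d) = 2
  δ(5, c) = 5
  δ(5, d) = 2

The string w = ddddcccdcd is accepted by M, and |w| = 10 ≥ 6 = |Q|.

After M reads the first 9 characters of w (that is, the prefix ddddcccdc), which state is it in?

State sequence: 0 -d-> 2 -d-> 3 -d-> 3 -d-> 3 -c-> 3 -c-> 3 -c-> 3 -d-> 3 -c-> 3

After reading 9 characters, M is in state 3.

3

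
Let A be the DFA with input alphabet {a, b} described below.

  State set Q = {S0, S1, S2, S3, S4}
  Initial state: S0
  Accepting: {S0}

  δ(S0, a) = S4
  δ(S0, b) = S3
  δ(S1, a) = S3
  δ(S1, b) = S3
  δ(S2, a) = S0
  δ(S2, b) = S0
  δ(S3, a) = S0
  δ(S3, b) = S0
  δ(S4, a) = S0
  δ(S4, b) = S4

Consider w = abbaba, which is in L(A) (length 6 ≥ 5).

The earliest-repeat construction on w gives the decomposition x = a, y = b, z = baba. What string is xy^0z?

xy⁰z = xz = a·baba = ababa.
Reading y = b takes A from S4 back to S4, so after x the machine is still in S4, and z then leads to the accepting state S0. Hence ababa ∈ L(A).

ababa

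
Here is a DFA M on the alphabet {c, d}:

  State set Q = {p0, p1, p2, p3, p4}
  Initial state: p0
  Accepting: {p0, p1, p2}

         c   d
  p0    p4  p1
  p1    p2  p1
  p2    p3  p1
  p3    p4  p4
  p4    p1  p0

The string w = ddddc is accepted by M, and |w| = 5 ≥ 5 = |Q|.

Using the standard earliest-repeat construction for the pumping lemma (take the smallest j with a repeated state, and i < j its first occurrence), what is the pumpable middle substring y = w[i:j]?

State sequence: p0 -d-> p1 -d-> p1 -d-> p1 -d-> p1 -c-> p2
First repeat at step 2: p1 was already visited.

So i = 1, j = 2, giving x = w[0:1] = d, y = w[1:2] = d, z = w[2:5] = ddc.
Check: |xy| = 2 ≤ 5 and |y| = 1 ≥ 1. Reading y takes M from p1 back to p1, so every xyⁱz is accepted.
The DFA has 5 states, so the proof of the pumping lemma guarantees a repeated state among the first 5+1 visited; the segment between the two visits is the pumpable y.

d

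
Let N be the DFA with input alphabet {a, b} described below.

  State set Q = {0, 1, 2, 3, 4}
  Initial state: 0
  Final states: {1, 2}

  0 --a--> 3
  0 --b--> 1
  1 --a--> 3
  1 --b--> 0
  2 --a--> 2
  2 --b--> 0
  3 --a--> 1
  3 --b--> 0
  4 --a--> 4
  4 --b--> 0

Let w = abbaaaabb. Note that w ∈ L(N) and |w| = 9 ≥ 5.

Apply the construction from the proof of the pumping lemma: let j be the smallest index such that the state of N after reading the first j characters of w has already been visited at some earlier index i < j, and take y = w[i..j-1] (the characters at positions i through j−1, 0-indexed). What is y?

Run of N on w = a b b a a a a b b:
  step 0: 0  (start)
  step 1: 3  (read a: 0→3)
  step 2: 0  (read b: 3→0)   ← first repeat (0 seen earlier)
  step 3: 1  (read b: 0→1)
  step 4: 3  (read a: 1→3)
  step 5: 1  (read a: 3→1)
  step 6: 3  (read a: 1→3)
  step 7: 1  (read a: 3→1)
  step 8: 0  (read b: 1→0)
  step 9: 1  (read b: 0→1)

So i = 0, j = 2, giving x = w[0:0] = ε, y = w[0:2] = ab, z = w[2:9] = baaaabb.
Check: |xy| = 2 ≤ 5 and |y| = 2 ≥ 1. Reading y takes N from 0 back to 0, so every xyⁱz is accepted.
The DFA has 5 states, so the proof of the pumping lemma guarantees a repeated state among the first 5+1 visited; the segment between the two visits is the pumpable y.

ab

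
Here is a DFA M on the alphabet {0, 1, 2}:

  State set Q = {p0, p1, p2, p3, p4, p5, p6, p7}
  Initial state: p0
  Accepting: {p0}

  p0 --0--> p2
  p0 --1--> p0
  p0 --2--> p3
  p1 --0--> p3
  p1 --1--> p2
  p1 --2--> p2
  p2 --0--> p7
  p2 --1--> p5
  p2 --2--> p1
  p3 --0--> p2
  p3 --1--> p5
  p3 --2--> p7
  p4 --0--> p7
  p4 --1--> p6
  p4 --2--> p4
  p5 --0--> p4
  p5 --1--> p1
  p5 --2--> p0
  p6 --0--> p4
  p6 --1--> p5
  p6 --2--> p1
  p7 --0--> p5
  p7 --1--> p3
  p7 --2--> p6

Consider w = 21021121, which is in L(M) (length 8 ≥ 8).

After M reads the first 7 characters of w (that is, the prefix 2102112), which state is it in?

Run of M on the first 7 characters of w = 2 1 0 2 1 1 2:
  step 0: p0  (start)
  step 1: p3  (read 2: p0→p3)
  step 2: p5  (read 1: p3→p5)
  step 3: p4  (read 0: p5→p4)
  step 4: p4  (read 2: p4→p4)
  step 5: p6  (read 1: p4→p6)
  step 6: p5  (read 1: p6→p5)
  step 7: p0  (read 2: p5→p0)

After reading 7 characters, M is in state p0.
(This kind of state-tracing is the core of the pumping-lemma construction: with 8 states, pigeonhole forces a repeat within the first 8 steps.)

p0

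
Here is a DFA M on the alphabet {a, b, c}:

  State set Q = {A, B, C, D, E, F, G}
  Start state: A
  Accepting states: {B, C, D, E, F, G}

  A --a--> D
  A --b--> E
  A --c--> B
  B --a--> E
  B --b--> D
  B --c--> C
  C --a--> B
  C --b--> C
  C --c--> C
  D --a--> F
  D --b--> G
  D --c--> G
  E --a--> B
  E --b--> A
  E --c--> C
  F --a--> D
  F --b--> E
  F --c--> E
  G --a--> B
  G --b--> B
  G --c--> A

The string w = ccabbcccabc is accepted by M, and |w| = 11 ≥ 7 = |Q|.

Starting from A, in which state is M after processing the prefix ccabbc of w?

A

State sequence: A -c-> B -c-> C -a-> B -b-> D -b-> G -c-> A

After reading 6 characters, M is in state A.
(This kind of state-tracing is the core of the pumping-lemma construction: with 7 states, pigeonhole forces a repeat within the first 7 steps.)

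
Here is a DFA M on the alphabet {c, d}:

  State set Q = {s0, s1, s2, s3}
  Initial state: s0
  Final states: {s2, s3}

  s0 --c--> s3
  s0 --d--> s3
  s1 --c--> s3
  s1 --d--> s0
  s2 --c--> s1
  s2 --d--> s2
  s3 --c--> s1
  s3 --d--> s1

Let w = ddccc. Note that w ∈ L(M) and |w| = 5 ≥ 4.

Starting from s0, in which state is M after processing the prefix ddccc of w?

Run of M on the first 5 characters of w = d d c c c:
  step 0: s0  (start)
  step 1: s3  (read d: s0→s3)
  step 2: s1  (read d: s3→s1)
  step 3: s3  (read c: s1→s3)
  step 4: s1  (read c: s3→s1)
  step 5: s3  (read c: s1→s3)

After reading 5 characters, M is in state s3.

s3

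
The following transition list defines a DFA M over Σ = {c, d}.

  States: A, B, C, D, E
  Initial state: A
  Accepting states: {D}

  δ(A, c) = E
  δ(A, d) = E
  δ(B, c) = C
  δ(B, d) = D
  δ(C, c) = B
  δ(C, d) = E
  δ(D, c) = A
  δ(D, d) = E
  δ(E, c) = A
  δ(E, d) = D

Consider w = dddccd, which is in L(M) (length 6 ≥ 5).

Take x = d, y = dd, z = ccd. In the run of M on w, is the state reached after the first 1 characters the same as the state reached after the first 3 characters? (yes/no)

State sequence: A -d-> E -d-> D -d-> E

After x (step 1): E. After xy (step 3): E.
They match, so y = dd drives M around a cycle from E back to itself; pumping y any number of times keeps M in E before reading z, and xyⁱz ∈ L(M) for every i ≥ 0.

yes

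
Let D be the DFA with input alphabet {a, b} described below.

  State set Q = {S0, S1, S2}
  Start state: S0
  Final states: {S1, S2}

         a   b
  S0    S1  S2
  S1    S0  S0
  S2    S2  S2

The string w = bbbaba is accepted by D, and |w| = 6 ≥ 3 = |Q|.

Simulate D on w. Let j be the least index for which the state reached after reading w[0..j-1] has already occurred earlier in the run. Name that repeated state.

S2

Run of D on w = b b b a b a:
  step 0: S0  (start)
  step 1: S2  (read b: S0→S2)
  step 2: S2  (read b: S2→S2)   ← first repeat (S2 seen earlier)
  step 3: S2  (read b: S2→S2)
  step 4: S2  (read a: S2→S2)
  step 5: S2  (read b: S2→S2)
  step 6: S2  (read a: S2→S2)

The earliest repeat is at step j = 2: D is in S2, which it already visited at step i = 1.
The DFA has 3 states, so the proof of the pumping lemma guarantees a repeated state among the first 3+1 visited; the segment between the two visits is the pumpable y.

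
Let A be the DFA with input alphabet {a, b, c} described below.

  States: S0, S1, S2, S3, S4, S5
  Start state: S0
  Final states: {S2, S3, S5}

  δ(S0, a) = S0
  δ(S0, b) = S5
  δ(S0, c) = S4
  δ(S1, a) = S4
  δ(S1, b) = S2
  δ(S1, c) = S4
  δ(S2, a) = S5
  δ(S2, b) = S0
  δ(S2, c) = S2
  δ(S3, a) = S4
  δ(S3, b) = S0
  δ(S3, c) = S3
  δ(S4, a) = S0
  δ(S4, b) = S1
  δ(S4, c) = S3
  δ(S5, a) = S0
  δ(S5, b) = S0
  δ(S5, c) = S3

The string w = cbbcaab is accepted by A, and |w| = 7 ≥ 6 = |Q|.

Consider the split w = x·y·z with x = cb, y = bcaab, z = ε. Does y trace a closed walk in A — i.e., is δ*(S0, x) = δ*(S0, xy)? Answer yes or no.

no

State sequence: S0 -c-> S4 -b-> S1 -b-> S2 -c-> S2 -a-> S5 -a-> S0 -b-> S5

After x (step 2): S1. After xy (step 7): S5.
They differ (S1 ≠ S5), so y is not a cycle from the state after x; this split is not the one the pumping-lemma construction produces, and pumping y need not keep the string in L(A).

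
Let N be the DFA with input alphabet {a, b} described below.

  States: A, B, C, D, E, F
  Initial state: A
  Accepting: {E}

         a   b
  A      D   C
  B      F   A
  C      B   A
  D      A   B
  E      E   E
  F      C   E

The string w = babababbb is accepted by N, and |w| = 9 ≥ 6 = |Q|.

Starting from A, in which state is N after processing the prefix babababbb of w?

E

Run of N on the first 9 characters of w = b a b a b a b b b:
  step 0: A  (start)
  step 1: C  (read b: A→C)
  step 2: B  (read a: C→B)
  step 3: A  (read b: B→A)
  step 4: D  (read a: A→D)
  step 5: B  (read b: D→B)
  step 6: F  (read a: B→F)
  step 7: E  (read b: F→E)
  step 8: E  (read b: E→E)
  step 9: E  (read b: E→E)

After reading 9 characters, N is in state E.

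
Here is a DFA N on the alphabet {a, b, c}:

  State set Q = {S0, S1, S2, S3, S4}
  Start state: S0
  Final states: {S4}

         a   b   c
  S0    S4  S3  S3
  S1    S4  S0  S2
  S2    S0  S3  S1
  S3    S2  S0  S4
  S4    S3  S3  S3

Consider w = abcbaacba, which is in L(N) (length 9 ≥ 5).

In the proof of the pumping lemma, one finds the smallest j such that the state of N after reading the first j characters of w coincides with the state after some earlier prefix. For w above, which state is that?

S4

State sequence: S0 -a-> S4 -b-> S3 -c-> S4 -b-> S3 -a-> S2 -a-> S0 -c-> S3 -b-> S0 -a-> S4
First repeat at step 3: S4 was already visited.

The earliest repeat is at step j = 3: N is in S4, which it already visited at step i = 1.
Pumping length from the standard proof: p = 5 (the number of states). The repeated state found above gives |xy| = j ≤ 5 and |y| = j − i ≥ 1.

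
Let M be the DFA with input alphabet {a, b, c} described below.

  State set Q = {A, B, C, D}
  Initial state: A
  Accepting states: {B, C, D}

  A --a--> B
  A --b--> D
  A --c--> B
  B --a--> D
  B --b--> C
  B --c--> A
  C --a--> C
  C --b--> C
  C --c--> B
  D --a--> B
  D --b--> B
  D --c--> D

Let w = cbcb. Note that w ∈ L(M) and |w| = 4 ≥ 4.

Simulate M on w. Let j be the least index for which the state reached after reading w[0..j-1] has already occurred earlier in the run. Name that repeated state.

B

State sequence: A -c-> B -b-> C -c-> B -b-> C
First repeat at step 3: B was already visited.

The earliest repeat is at step j = 3: M is in B, which it already visited at step i = 1.
Pumping length from the standard proof: p = 4 (the number of states). The repeated state found above gives |xy| = j ≤ 4 and |y| = j − i ≥ 1.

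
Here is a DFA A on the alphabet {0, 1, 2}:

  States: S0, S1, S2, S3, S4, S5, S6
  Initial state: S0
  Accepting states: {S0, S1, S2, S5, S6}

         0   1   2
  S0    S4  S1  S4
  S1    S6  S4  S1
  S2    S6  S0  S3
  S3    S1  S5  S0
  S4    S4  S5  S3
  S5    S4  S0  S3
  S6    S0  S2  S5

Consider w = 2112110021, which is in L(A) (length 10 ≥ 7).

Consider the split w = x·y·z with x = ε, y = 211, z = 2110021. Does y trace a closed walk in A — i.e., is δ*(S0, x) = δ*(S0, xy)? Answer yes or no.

yes

State sequence: S0 -2-> S4 -1-> S5 -1-> S0

After x (step 0): S0. After xy (step 3): S0.
They match, so y = 211 drives A around a cycle from S0 back to itself; pumping y any number of times keeps A in S0 before reading z, and xyⁱz ∈ L(A) for every i ≥ 0.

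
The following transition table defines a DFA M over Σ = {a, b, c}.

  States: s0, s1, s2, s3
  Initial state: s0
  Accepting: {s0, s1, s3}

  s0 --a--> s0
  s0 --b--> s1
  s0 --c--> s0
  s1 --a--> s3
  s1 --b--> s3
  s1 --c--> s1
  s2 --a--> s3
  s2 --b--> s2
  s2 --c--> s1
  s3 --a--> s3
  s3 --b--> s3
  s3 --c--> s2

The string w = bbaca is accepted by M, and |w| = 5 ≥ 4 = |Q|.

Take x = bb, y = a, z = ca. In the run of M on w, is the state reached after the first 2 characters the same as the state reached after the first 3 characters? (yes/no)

State sequence: s0 -b-> s1 -b-> s3 -a-> s3

After x (step 2): s3. After xy (step 3): s3.
They match, so y = a drives M around a cycle from s3 back to itself; pumping y any number of times keeps M in s3 before reading z, and xyⁱz ∈ L(M) for every i ≥ 0.

yes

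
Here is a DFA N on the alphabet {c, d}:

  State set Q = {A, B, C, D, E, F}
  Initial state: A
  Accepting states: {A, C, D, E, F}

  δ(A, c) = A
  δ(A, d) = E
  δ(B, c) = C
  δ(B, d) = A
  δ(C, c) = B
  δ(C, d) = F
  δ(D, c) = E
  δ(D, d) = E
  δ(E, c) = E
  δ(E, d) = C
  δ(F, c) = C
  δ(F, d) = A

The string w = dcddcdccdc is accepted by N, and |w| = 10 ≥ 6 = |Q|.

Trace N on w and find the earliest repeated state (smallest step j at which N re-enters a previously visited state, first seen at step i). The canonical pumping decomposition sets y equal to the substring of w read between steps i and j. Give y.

Run of N on w = d c d d c d c c d c:
  step 0: A  (start)
  step 1: E  (read d: A→E)
  step 2: E  (read c: E→E)   ← first repeat (E seen earlier)
  step 3: C  (read d: E→C)
  step 4: F  (read d: C→F)
  step 5: C  (read c: F→C)
  step 6: F  (read d: C→F)
  step 7: C  (read c: F→C)
  step 8: B  (read c: C→B)
  step 9: A  (read d: B→A)
  step 10: A  (read c: A→A)

So i = 1, j = 2, giving x = w[0:1] = d, y = w[1:2] = c, z = w[2:10] = ddcdccdc.
Check: |xy| = 2 ≤ 6 and |y| = 1 ≥ 1. Reading y takes N from E back to E, so every xyⁱz is accepted.
With |Q| = 6, pigeonhole forces a state repeat no later than step 6; the substring read between the first and second visits to that state can be pumped.

c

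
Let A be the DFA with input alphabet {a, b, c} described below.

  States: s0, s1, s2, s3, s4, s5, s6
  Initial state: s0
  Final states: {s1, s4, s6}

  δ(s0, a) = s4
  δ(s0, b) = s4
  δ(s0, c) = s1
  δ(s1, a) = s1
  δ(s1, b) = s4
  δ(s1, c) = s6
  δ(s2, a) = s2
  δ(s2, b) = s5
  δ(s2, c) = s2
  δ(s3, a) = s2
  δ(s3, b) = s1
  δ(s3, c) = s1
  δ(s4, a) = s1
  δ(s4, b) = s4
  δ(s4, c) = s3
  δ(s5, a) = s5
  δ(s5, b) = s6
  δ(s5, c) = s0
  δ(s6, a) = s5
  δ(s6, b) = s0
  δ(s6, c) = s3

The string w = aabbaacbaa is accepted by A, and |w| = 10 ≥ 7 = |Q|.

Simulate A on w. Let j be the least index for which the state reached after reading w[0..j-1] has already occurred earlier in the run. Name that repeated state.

s4

Run of A on w = a a b b a a c b a a:
  step 0: s0  (start)
  step 1: s4  (read a: s0→s4)
  step 2: s1  (read a: s4→s1)
  step 3: s4  (read b: s1→s4)   ← first repeat (s4 seen earlier)
  step 4: s4  (read b: s4→s4)
  step 5: s1  (read a: s4→s1)
  step 6: s1  (read a: s1→s1)
  step 7: s6  (read c: s1→s6)
  step 8: s0  (read b: s6→s0)
  step 9: s4  (read a: s0→s4)
  step 10: s1  (read a: s4→s1)

The earliest repeat is at step j = 3: A is in s4, which it already visited at step i = 1.
Since A has 7 states, any run of length ≥ 7 visits 7+1 states, so by pigeonhole some state repeats within the first 7 steps — that repeat gives the pumpable loop.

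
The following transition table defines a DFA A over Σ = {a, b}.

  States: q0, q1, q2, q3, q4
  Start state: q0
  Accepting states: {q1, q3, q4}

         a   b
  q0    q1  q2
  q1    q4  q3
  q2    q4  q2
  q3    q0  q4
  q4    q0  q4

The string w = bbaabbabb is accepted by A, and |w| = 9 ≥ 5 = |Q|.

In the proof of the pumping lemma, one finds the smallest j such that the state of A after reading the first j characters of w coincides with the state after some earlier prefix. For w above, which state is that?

Run of A on w = b b a a b b a b b:
  step 0: q0  (start)
  step 1: q2  (read b: q0→q2)
  step 2: q2  (read b: q2→q2)   ← first repeat (q2 seen earlier)
  step 3: q4  (read a: q2→q4)
  step 4: q0  (read a: q4→q0)
  step 5: q2  (read b: q0→q2)
  step 6: q2  (read b: q2→q2)
  step 7: q4  (read a: q2→q4)
  step 8: q4  (read b: q4→q4)
  step 9: q4  (read b: q4→q4)

The earliest repeat is at step j = 2: A is in q2, which it already visited at step i = 1.

q2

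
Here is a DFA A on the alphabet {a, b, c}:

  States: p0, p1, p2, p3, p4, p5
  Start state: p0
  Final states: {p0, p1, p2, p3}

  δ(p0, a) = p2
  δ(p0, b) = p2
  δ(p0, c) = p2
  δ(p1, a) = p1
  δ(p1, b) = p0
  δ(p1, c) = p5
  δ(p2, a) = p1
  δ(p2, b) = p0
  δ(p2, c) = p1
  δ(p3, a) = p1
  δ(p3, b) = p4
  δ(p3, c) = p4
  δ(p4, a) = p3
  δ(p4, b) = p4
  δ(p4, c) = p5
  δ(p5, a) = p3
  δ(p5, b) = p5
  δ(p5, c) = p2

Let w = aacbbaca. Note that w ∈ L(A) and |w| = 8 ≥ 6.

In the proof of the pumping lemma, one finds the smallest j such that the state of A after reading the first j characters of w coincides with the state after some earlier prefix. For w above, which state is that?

State sequence: p0 -a-> p2 -a-> p1 -c-> p5 -b-> p5 -b-> p5 -a-> p3 -c-> p4 -a-> p3
First repeat at step 4: p5 was already visited.

The earliest repeat is at step j = 4: A is in p5, which it already visited at step i = 3.
Since A has 6 states, any run of length ≥ 6 visits 6+1 states, so by pigeonhole some state repeats within the first 6 steps — that repeat gives the pumpable loop.

p5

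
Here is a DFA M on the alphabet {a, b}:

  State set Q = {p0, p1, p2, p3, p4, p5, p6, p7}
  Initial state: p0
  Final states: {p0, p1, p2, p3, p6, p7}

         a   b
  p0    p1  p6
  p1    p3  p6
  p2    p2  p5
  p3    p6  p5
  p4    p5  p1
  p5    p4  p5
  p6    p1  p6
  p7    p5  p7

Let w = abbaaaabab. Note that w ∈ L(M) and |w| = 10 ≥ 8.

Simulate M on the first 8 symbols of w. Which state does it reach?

p6

Run of M on the first 8 characters of w = a b b a a a a b:
  step 0: p0  (start)
  step 1: p1  (read a: p0→p1)
  step 2: p6  (read b: p1→p6)
  step 3: p6  (read b: p6→p6)
  step 4: p1  (read a: p6→p1)
  step 5: p3  (read a: p1→p3)
  step 6: p6  (read a: p3→p6)
  step 7: p1  (read a: p6→p1)
  step 8: p6  (read b: p1→p6)

After reading 8 characters, M is in state p6.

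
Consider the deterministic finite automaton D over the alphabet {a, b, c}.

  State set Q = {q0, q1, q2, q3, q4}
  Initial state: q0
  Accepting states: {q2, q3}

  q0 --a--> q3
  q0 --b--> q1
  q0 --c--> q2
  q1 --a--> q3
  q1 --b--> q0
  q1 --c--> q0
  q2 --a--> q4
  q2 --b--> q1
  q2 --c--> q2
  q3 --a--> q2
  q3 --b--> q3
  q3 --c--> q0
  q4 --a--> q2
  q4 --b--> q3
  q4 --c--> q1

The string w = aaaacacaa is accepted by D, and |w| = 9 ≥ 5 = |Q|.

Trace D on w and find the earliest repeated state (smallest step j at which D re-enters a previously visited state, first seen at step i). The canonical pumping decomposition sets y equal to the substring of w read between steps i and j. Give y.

aa

State sequence: q0 -a-> q3 -a-> q2 -a-> q4 -a-> q2 -c-> q2 -a-> q4 -c-> q1 -a-> q3 -a-> q2
First repeat at step 4: q2 was already visited.

So i = 2, j = 4, giving x = w[0:2] = aa, y = w[2:4] = aa, z = w[4:9] = cacaa.
Check: |xy| = 4 ≤ 5 and |y| = 2 ≥ 1. Reading y takes D from q2 back to q2, so every xyⁱz is accepted.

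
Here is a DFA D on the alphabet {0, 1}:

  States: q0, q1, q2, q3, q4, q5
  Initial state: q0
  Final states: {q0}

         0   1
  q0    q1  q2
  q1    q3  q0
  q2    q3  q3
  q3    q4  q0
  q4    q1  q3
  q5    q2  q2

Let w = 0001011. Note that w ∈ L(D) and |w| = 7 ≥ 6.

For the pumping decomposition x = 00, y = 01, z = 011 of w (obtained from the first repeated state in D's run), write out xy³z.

xy^3z = 00·01·01·01·011 = 00010101011.
Reading y = 01 takes D from q3 back to q3, so after x·y·y·y the machine is still in q3, and z then leads to the accepting state q0. Hence 00010101011 ∈ L(D).

00010101011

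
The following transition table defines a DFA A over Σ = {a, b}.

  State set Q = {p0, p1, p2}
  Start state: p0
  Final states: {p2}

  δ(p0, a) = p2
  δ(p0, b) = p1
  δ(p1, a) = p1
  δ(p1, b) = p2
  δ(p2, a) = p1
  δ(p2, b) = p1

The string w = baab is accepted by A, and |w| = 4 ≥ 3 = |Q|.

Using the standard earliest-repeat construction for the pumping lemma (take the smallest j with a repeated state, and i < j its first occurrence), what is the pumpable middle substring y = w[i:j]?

a

State sequence: p0 -b-> p1 -a-> p1 -a-> p1 -b-> p2
First repeat at step 2: p1 was already visited.

So i = 1, j = 2, giving x = w[0:1] = b, y = w[1:2] = a, z = w[2:4] = ab.
Check: |xy| = 2 ≤ 3 and |y| = 1 ≥ 1. Reading y takes A from p1 back to p1, so every xyⁱz is accepted.
Pumping length from the standard proof: p = 3 (the number of states). The repeated state found above gives |xy| = j ≤ 3 and |y| = j − i ≥ 1.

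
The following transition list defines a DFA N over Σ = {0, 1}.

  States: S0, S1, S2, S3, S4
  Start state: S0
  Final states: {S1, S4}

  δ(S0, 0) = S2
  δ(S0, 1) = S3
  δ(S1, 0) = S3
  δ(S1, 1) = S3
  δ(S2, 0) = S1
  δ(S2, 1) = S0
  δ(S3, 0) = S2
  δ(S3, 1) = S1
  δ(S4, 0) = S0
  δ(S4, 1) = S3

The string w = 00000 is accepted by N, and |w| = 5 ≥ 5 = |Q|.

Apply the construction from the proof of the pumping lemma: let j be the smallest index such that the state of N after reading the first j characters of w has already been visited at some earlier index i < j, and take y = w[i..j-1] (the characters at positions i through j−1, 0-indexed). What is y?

Run of N on w = 0 0 0 0 0:
  step 0: S0  (start)
  step 1: S2  (read 0: S0→S2)
  step 2: S1  (read 0: S2→S1)
  step 3: S3  (read 0: S1→S3)
  step 4: S2  (read 0: S3→S2)   ← first repeat (S2 seen earlier)
  step 5: S1  (read 0: S2→S1)

So i = 1, j = 4, giving x = w[0:1] = 0, y = w[1:4] = 000, z = w[4:5] = 0.
Check: |xy| = 4 ≤ 5 and |y| = 3 ≥ 1. Reading y takes N from S2 back to S2, so every xyⁱz is accepted.

000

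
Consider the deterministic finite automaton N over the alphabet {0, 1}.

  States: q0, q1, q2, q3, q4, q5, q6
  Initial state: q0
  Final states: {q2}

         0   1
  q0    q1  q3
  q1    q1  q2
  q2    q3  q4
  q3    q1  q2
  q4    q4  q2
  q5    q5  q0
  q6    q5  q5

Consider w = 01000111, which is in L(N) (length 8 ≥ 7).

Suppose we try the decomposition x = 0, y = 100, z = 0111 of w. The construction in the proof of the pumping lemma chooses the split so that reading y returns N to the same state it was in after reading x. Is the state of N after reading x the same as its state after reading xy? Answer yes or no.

yes

State sequence: q0 -0-> q1 -1-> q2 -0-> q3 -0-> q1

After x (step 1): q1. After xy (step 4): q1.
They match, so y = 100 drives N around a cycle from q1 back to itself; pumping y any number of times keeps N in q1 before reading z, and xyⁱz ∈ L(N) for every i ≥ 0.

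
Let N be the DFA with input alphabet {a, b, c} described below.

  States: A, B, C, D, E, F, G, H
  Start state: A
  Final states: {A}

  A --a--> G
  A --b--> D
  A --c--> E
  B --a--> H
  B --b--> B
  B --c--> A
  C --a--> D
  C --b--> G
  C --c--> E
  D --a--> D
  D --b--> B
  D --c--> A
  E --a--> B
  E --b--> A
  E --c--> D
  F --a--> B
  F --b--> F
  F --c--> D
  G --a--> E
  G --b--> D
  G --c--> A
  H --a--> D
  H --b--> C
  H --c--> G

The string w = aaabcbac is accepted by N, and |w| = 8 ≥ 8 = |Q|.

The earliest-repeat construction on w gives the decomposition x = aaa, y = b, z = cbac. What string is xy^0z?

xy⁰z = xz = aaa·cbac = aaacbac.
Reading y = b takes N from B back to B, so after x the machine is still in B, and z then leads to the accepting state A. Hence aaacbac ∈ L(N).

aaacbac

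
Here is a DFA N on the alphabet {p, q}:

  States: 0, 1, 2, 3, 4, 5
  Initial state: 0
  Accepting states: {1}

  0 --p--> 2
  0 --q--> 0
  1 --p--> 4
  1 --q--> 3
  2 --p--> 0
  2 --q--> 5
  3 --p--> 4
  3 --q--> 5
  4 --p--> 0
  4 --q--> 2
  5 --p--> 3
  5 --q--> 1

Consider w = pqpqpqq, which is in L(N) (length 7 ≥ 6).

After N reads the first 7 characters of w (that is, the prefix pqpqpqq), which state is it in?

Run of N on the first 7 characters of w = p q p q p q q:
  step 0: 0  (start)
  step 1: 2  (read p: 0→2)
  step 2: 5  (read q: 2→5)
  step 3: 3  (read p: 5→3)
  step 4: 5  (read q: 3→5)
  step 5: 3  (read p: 5→3)
  step 6: 5  (read q: 3→5)
  step 7: 1  (read q: 5→1)

After reading 7 characters, N is in state 1.

1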